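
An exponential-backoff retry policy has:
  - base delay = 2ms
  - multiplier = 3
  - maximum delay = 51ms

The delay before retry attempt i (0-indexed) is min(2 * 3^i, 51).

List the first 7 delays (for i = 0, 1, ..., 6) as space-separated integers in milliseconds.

Computing each delay:
  i=0: min(2*3^0, 51) = 2
  i=1: min(2*3^1, 51) = 6
  i=2: min(2*3^2, 51) = 18
  i=3: min(2*3^3, 51) = 51
  i=4: min(2*3^4, 51) = 51
  i=5: min(2*3^5, 51) = 51
  i=6: min(2*3^6, 51) = 51

Answer: 2 6 18 51 51 51 51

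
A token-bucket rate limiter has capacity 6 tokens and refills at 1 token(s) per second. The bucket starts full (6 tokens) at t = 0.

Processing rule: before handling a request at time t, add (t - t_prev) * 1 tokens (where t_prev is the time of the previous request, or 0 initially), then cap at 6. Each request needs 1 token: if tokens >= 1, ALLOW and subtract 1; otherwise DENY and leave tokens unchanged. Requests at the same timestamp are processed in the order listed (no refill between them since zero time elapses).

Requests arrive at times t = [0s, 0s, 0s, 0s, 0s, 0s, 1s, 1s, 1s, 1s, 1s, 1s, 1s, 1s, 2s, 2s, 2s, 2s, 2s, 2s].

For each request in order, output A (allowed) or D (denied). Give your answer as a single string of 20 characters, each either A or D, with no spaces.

Simulating step by step:
  req#1 t=0s: ALLOW
  req#2 t=0s: ALLOW
  req#3 t=0s: ALLOW
  req#4 t=0s: ALLOW
  req#5 t=0s: ALLOW
  req#6 t=0s: ALLOW
  req#7 t=1s: ALLOW
  req#8 t=1s: DENY
  req#9 t=1s: DENY
  req#10 t=1s: DENY
  req#11 t=1s: DENY
  req#12 t=1s: DENY
  req#13 t=1s: DENY
  req#14 t=1s: DENY
  req#15 t=2s: ALLOW
  req#16 t=2s: DENY
  req#17 t=2s: DENY
  req#18 t=2s: DENY
  req#19 t=2s: DENY
  req#20 t=2s: DENY

Answer: AAAAAAADDDDDDDADDDDD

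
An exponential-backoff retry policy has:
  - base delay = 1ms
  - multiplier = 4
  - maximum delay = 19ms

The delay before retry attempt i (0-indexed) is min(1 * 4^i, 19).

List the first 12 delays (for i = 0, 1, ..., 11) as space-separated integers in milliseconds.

Answer: 1 4 16 19 19 19 19 19 19 19 19 19

Derivation:
Computing each delay:
  i=0: min(1*4^0, 19) = 1
  i=1: min(1*4^1, 19) = 4
  i=2: min(1*4^2, 19) = 16
  i=3: min(1*4^3, 19) = 19
  i=4: min(1*4^4, 19) = 19
  i=5: min(1*4^5, 19) = 19
  i=6: min(1*4^6, 19) = 19
  i=7: min(1*4^7, 19) = 19
  i=8: min(1*4^8, 19) = 19
  i=9: min(1*4^9, 19) = 19
  i=10: min(1*4^10, 19) = 19
  i=11: min(1*4^11, 19) = 19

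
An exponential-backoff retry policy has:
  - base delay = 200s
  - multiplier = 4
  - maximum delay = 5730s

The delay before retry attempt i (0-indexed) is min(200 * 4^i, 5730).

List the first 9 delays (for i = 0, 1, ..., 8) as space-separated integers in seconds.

Answer: 200 800 3200 5730 5730 5730 5730 5730 5730

Derivation:
Computing each delay:
  i=0: min(200*4^0, 5730) = 200
  i=1: min(200*4^1, 5730) = 800
  i=2: min(200*4^2, 5730) = 3200
  i=3: min(200*4^3, 5730) = 5730
  i=4: min(200*4^4, 5730) = 5730
  i=5: min(200*4^5, 5730) = 5730
  i=6: min(200*4^6, 5730) = 5730
  i=7: min(200*4^7, 5730) = 5730
  i=8: min(200*4^8, 5730) = 5730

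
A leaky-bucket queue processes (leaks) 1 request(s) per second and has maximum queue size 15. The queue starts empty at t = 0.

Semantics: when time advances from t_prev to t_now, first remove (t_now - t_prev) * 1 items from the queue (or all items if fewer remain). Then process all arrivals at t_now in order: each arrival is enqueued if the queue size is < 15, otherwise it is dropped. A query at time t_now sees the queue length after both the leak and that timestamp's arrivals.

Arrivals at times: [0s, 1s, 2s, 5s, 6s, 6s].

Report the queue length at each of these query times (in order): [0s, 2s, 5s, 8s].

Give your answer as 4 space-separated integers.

Answer: 1 1 1 0

Derivation:
Queue lengths at query times:
  query t=0s: backlog = 1
  query t=2s: backlog = 1
  query t=5s: backlog = 1
  query t=8s: backlog = 0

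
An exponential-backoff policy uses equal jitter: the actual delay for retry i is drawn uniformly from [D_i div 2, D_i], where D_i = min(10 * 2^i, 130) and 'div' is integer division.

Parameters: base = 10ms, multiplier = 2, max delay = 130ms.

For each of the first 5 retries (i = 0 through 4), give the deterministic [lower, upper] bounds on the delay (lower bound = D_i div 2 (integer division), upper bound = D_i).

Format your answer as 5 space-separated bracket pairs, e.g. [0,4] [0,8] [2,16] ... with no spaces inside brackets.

Computing bounds per retry:
  i=0: D_i=min(10*2^0,130)=10, bounds=[5,10]
  i=1: D_i=min(10*2^1,130)=20, bounds=[10,20]
  i=2: D_i=min(10*2^2,130)=40, bounds=[20,40]
  i=3: D_i=min(10*2^3,130)=80, bounds=[40,80]
  i=4: D_i=min(10*2^4,130)=130, bounds=[65,130]

Answer: [5,10] [10,20] [20,40] [40,80] [65,130]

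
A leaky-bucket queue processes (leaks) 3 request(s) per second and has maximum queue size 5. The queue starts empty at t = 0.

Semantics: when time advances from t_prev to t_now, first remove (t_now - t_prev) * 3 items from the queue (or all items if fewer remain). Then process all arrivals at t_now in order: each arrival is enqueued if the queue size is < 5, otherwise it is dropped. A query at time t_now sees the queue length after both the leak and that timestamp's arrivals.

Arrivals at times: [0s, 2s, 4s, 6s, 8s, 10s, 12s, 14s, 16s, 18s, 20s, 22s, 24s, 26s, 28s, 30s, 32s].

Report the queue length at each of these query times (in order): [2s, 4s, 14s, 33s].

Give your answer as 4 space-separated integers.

Queue lengths at query times:
  query t=2s: backlog = 1
  query t=4s: backlog = 1
  query t=14s: backlog = 1
  query t=33s: backlog = 0

Answer: 1 1 1 0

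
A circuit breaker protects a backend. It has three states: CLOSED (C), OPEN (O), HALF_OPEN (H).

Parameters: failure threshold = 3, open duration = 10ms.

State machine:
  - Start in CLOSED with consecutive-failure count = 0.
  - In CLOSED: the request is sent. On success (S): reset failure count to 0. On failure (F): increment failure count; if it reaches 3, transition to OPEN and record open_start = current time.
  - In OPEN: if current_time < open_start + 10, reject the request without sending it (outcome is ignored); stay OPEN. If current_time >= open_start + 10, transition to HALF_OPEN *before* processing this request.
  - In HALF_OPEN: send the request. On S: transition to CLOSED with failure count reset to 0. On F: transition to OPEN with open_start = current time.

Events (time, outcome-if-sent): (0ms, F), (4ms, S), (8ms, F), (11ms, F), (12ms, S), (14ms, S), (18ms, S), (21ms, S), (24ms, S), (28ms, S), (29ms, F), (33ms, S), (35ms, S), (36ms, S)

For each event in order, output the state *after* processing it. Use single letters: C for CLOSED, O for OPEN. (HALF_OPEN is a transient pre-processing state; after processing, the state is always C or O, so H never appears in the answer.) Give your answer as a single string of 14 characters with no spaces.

State after each event:
  event#1 t=0ms outcome=F: state=CLOSED
  event#2 t=4ms outcome=S: state=CLOSED
  event#3 t=8ms outcome=F: state=CLOSED
  event#4 t=11ms outcome=F: state=CLOSED
  event#5 t=12ms outcome=S: state=CLOSED
  event#6 t=14ms outcome=S: state=CLOSED
  event#7 t=18ms outcome=S: state=CLOSED
  event#8 t=21ms outcome=S: state=CLOSED
  event#9 t=24ms outcome=S: state=CLOSED
  event#10 t=28ms outcome=S: state=CLOSED
  event#11 t=29ms outcome=F: state=CLOSED
  event#12 t=33ms outcome=S: state=CLOSED
  event#13 t=35ms outcome=S: state=CLOSED
  event#14 t=36ms outcome=S: state=CLOSED

Answer: CCCCCCCCCCCCCC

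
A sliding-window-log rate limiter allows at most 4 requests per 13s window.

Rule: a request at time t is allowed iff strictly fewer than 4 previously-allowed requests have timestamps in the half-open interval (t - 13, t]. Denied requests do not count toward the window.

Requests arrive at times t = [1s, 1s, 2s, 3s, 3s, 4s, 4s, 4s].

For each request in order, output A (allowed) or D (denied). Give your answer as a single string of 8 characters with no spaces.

Answer: AAAADDDD

Derivation:
Tracking allowed requests in the window:
  req#1 t=1s: ALLOW
  req#2 t=1s: ALLOW
  req#3 t=2s: ALLOW
  req#4 t=3s: ALLOW
  req#5 t=3s: DENY
  req#6 t=4s: DENY
  req#7 t=4s: DENY
  req#8 t=4s: DENY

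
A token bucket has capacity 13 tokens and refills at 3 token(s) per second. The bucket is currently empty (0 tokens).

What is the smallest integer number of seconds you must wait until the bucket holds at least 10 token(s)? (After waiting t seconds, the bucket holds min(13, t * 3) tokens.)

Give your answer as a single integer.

Answer: 4

Derivation:
Need t * 3 >= 10, so t >= 10/3.
Smallest integer t = ceil(10/3) = 4.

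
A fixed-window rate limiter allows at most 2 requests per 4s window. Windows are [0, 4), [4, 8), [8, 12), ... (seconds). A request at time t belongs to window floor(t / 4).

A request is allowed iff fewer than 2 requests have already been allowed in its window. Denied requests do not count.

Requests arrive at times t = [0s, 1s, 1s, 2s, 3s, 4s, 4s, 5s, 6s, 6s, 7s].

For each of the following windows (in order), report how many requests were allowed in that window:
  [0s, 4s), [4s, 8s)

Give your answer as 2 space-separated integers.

Processing requests:
  req#1 t=0s (window 0): ALLOW
  req#2 t=1s (window 0): ALLOW
  req#3 t=1s (window 0): DENY
  req#4 t=2s (window 0): DENY
  req#5 t=3s (window 0): DENY
  req#6 t=4s (window 1): ALLOW
  req#7 t=4s (window 1): ALLOW
  req#8 t=5s (window 1): DENY
  req#9 t=6s (window 1): DENY
  req#10 t=6s (window 1): DENY
  req#11 t=7s (window 1): DENY

Allowed counts by window: 2 2

Answer: 2 2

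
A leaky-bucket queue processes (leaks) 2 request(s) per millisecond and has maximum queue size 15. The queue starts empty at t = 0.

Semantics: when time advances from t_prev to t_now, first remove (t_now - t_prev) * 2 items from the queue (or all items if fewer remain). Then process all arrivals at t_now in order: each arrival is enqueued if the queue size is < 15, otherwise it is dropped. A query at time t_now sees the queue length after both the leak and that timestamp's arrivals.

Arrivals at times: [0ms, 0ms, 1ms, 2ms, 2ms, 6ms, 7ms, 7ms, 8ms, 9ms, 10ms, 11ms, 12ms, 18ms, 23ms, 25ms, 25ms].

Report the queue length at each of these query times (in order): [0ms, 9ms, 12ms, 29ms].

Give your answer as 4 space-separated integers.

Answer: 2 1 1 0

Derivation:
Queue lengths at query times:
  query t=0ms: backlog = 2
  query t=9ms: backlog = 1
  query t=12ms: backlog = 1
  query t=29ms: backlog = 0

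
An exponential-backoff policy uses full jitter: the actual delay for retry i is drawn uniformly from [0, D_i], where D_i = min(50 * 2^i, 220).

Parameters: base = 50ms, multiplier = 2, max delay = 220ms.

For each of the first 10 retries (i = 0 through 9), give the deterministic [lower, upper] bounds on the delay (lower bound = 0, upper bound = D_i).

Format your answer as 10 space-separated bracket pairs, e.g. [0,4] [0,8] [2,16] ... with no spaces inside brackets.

Computing bounds per retry:
  i=0: D_i=min(50*2^0,220)=50, bounds=[0,50]
  i=1: D_i=min(50*2^1,220)=100, bounds=[0,100]
  i=2: D_i=min(50*2^2,220)=200, bounds=[0,200]
  i=3: D_i=min(50*2^3,220)=220, bounds=[0,220]
  i=4: D_i=min(50*2^4,220)=220, bounds=[0,220]
  i=5: D_i=min(50*2^5,220)=220, bounds=[0,220]
  i=6: D_i=min(50*2^6,220)=220, bounds=[0,220]
  i=7: D_i=min(50*2^7,220)=220, bounds=[0,220]
  i=8: D_i=min(50*2^8,220)=220, bounds=[0,220]
  i=9: D_i=min(50*2^9,220)=220, bounds=[0,220]

Answer: [0,50] [0,100] [0,200] [0,220] [0,220] [0,220] [0,220] [0,220] [0,220] [0,220]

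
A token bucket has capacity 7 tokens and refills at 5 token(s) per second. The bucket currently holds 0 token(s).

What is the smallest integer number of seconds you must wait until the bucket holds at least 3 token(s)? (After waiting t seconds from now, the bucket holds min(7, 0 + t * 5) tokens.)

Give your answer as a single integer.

Need 0 + t * 5 >= 3, so t >= 3/5.
Smallest integer t = ceil(3/5) = 1.

Answer: 1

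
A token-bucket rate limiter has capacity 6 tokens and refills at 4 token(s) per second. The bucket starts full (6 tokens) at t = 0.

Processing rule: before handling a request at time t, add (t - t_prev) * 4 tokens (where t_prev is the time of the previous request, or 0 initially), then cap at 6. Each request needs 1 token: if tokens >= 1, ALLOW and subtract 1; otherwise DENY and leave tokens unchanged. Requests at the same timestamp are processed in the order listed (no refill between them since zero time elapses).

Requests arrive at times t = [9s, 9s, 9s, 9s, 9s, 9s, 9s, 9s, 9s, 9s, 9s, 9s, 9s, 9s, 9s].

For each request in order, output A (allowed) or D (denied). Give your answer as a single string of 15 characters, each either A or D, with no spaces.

Answer: AAAAAADDDDDDDDD

Derivation:
Simulating step by step:
  req#1 t=9s: ALLOW
  req#2 t=9s: ALLOW
  req#3 t=9s: ALLOW
  req#4 t=9s: ALLOW
  req#5 t=9s: ALLOW
  req#6 t=9s: ALLOW
  req#7 t=9s: DENY
  req#8 t=9s: DENY
  req#9 t=9s: DENY
  req#10 t=9s: DENY
  req#11 t=9s: DENY
  req#12 t=9s: DENY
  req#13 t=9s: DENY
  req#14 t=9s: DENY
  req#15 t=9s: DENY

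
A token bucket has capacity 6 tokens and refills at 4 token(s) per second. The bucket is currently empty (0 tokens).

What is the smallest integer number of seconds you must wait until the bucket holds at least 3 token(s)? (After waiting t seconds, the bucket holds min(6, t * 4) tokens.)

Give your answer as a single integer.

Need t * 4 >= 3, so t >= 3/4.
Smallest integer t = ceil(3/4) = 1.

Answer: 1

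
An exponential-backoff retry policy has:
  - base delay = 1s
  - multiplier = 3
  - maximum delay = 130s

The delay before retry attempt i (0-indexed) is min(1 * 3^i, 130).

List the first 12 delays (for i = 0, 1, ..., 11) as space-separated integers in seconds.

Computing each delay:
  i=0: min(1*3^0, 130) = 1
  i=1: min(1*3^1, 130) = 3
  i=2: min(1*3^2, 130) = 9
  i=3: min(1*3^3, 130) = 27
  i=4: min(1*3^4, 130) = 81
  i=5: min(1*3^5, 130) = 130
  i=6: min(1*3^6, 130) = 130
  i=7: min(1*3^7, 130) = 130
  i=8: min(1*3^8, 130) = 130
  i=9: min(1*3^9, 130) = 130
  i=10: min(1*3^10, 130) = 130
  i=11: min(1*3^11, 130) = 130

Answer: 1 3 9 27 81 130 130 130 130 130 130 130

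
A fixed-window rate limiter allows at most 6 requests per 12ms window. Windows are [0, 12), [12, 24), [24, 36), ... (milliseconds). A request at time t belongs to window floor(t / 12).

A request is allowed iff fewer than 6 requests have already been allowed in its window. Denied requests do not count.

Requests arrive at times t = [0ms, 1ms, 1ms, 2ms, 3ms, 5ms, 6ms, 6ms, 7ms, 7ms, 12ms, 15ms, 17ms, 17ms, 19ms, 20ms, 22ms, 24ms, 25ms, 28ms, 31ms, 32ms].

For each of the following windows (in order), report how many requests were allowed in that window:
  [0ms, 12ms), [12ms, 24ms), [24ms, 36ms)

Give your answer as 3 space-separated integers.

Answer: 6 6 5

Derivation:
Processing requests:
  req#1 t=0ms (window 0): ALLOW
  req#2 t=1ms (window 0): ALLOW
  req#3 t=1ms (window 0): ALLOW
  req#4 t=2ms (window 0): ALLOW
  req#5 t=3ms (window 0): ALLOW
  req#6 t=5ms (window 0): ALLOW
  req#7 t=6ms (window 0): DENY
  req#8 t=6ms (window 0): DENY
  req#9 t=7ms (window 0): DENY
  req#10 t=7ms (window 0): DENY
  req#11 t=12ms (window 1): ALLOW
  req#12 t=15ms (window 1): ALLOW
  req#13 t=17ms (window 1): ALLOW
  req#14 t=17ms (window 1): ALLOW
  req#15 t=19ms (window 1): ALLOW
  req#16 t=20ms (window 1): ALLOW
  req#17 t=22ms (window 1): DENY
  req#18 t=24ms (window 2): ALLOW
  req#19 t=25ms (window 2): ALLOW
  req#20 t=28ms (window 2): ALLOW
  req#21 t=31ms (window 2): ALLOW
  req#22 t=32ms (window 2): ALLOW

Allowed counts by window: 6 6 5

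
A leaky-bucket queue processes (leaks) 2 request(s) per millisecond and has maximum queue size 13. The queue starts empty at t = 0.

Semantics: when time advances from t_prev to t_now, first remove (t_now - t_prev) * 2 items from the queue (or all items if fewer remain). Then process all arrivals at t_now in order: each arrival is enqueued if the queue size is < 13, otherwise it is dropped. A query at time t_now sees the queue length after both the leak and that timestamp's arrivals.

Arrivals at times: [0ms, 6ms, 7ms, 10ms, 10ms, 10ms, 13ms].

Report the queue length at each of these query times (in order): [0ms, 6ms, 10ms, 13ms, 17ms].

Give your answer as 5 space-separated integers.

Answer: 1 1 3 1 0

Derivation:
Queue lengths at query times:
  query t=0ms: backlog = 1
  query t=6ms: backlog = 1
  query t=10ms: backlog = 3
  query t=13ms: backlog = 1
  query t=17ms: backlog = 0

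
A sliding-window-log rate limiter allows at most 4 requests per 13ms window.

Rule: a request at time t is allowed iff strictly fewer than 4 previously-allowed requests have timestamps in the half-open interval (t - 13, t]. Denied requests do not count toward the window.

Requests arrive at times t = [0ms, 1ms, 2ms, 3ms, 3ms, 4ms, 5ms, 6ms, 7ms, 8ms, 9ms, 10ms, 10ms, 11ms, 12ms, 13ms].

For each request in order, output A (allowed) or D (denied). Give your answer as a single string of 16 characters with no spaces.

Tracking allowed requests in the window:
  req#1 t=0ms: ALLOW
  req#2 t=1ms: ALLOW
  req#3 t=2ms: ALLOW
  req#4 t=3ms: ALLOW
  req#5 t=3ms: DENY
  req#6 t=4ms: DENY
  req#7 t=5ms: DENY
  req#8 t=6ms: DENY
  req#9 t=7ms: DENY
  req#10 t=8ms: DENY
  req#11 t=9ms: DENY
  req#12 t=10ms: DENY
  req#13 t=10ms: DENY
  req#14 t=11ms: DENY
  req#15 t=12ms: DENY
  req#16 t=13ms: ALLOW

Answer: AAAADDDDDDDDDDDA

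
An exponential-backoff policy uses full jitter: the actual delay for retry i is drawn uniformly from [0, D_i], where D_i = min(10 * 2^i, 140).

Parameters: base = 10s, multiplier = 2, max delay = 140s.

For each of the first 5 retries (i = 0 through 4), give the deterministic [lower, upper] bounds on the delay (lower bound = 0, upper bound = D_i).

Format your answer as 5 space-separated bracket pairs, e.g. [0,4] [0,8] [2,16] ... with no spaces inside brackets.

Answer: [0,10] [0,20] [0,40] [0,80] [0,140]

Derivation:
Computing bounds per retry:
  i=0: D_i=min(10*2^0,140)=10, bounds=[0,10]
  i=1: D_i=min(10*2^1,140)=20, bounds=[0,20]
  i=2: D_i=min(10*2^2,140)=40, bounds=[0,40]
  i=3: D_i=min(10*2^3,140)=80, bounds=[0,80]
  i=4: D_i=min(10*2^4,140)=140, bounds=[0,140]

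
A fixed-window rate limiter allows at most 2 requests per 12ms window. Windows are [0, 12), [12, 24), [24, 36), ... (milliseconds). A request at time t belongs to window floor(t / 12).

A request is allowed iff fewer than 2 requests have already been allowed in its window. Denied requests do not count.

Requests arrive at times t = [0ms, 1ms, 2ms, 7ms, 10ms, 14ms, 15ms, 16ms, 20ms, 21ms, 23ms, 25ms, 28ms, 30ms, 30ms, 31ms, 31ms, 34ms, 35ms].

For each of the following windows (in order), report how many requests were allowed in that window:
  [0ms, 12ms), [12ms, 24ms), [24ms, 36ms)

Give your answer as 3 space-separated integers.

Processing requests:
  req#1 t=0ms (window 0): ALLOW
  req#2 t=1ms (window 0): ALLOW
  req#3 t=2ms (window 0): DENY
  req#4 t=7ms (window 0): DENY
  req#5 t=10ms (window 0): DENY
  req#6 t=14ms (window 1): ALLOW
  req#7 t=15ms (window 1): ALLOW
  req#8 t=16ms (window 1): DENY
  req#9 t=20ms (window 1): DENY
  req#10 t=21ms (window 1): DENY
  req#11 t=23ms (window 1): DENY
  req#12 t=25ms (window 2): ALLOW
  req#13 t=28ms (window 2): ALLOW
  req#14 t=30ms (window 2): DENY
  req#15 t=30ms (window 2): DENY
  req#16 t=31ms (window 2): DENY
  req#17 t=31ms (window 2): DENY
  req#18 t=34ms (window 2): DENY
  req#19 t=35ms (window 2): DENY

Allowed counts by window: 2 2 2

Answer: 2 2 2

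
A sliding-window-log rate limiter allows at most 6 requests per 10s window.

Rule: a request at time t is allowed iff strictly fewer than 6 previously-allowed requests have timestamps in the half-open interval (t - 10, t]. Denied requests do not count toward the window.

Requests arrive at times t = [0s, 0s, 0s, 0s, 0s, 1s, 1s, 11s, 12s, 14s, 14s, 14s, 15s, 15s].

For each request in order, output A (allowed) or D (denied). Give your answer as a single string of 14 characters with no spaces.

Answer: AAAAAADAAAAAAD

Derivation:
Tracking allowed requests in the window:
  req#1 t=0s: ALLOW
  req#2 t=0s: ALLOW
  req#3 t=0s: ALLOW
  req#4 t=0s: ALLOW
  req#5 t=0s: ALLOW
  req#6 t=1s: ALLOW
  req#7 t=1s: DENY
  req#8 t=11s: ALLOW
  req#9 t=12s: ALLOW
  req#10 t=14s: ALLOW
  req#11 t=14s: ALLOW
  req#12 t=14s: ALLOW
  req#13 t=15s: ALLOW
  req#14 t=15s: DENY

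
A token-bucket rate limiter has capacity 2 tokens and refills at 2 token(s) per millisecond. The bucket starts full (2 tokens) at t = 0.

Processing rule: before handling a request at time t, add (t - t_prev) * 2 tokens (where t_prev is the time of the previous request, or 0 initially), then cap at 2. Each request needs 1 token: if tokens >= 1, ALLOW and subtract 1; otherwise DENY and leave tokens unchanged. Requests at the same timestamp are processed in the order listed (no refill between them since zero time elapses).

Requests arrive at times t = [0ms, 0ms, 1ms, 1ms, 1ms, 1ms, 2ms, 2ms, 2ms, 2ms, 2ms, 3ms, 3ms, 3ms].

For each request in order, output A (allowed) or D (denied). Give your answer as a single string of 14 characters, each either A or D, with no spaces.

Simulating step by step:
  req#1 t=0ms: ALLOW
  req#2 t=0ms: ALLOW
  req#3 t=1ms: ALLOW
  req#4 t=1ms: ALLOW
  req#5 t=1ms: DENY
  req#6 t=1ms: DENY
  req#7 t=2ms: ALLOW
  req#8 t=2ms: ALLOW
  req#9 t=2ms: DENY
  req#10 t=2ms: DENY
  req#11 t=2ms: DENY
  req#12 t=3ms: ALLOW
  req#13 t=3ms: ALLOW
  req#14 t=3ms: DENY

Answer: AAAADDAADDDAAD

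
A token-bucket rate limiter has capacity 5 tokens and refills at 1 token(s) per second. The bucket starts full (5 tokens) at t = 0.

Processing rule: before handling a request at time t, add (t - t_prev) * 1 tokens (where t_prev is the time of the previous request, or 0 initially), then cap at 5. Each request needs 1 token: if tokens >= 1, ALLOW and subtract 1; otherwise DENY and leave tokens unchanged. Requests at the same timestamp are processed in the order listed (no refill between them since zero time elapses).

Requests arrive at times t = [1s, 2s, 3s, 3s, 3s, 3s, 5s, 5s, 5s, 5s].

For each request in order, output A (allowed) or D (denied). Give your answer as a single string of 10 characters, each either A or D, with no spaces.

Answer: AAAAAAAAAD

Derivation:
Simulating step by step:
  req#1 t=1s: ALLOW
  req#2 t=2s: ALLOW
  req#3 t=3s: ALLOW
  req#4 t=3s: ALLOW
  req#5 t=3s: ALLOW
  req#6 t=3s: ALLOW
  req#7 t=5s: ALLOW
  req#8 t=5s: ALLOW
  req#9 t=5s: ALLOW
  req#10 t=5s: DENY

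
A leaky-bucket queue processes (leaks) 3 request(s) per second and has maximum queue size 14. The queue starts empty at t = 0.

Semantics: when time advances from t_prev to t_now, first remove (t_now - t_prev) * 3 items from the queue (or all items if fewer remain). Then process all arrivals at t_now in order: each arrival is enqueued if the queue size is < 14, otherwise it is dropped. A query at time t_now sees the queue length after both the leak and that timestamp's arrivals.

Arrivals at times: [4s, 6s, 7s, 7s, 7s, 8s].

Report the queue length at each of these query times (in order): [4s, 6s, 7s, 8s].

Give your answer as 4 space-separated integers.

Answer: 1 1 3 1

Derivation:
Queue lengths at query times:
  query t=4s: backlog = 1
  query t=6s: backlog = 1
  query t=7s: backlog = 3
  query t=8s: backlog = 1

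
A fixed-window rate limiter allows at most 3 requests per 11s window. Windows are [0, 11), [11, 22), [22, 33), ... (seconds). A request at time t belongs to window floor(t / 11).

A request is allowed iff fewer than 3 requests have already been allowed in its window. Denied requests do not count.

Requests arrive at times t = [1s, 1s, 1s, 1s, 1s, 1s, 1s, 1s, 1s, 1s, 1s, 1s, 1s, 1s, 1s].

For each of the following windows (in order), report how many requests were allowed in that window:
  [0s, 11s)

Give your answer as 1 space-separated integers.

Answer: 3

Derivation:
Processing requests:
  req#1 t=1s (window 0): ALLOW
  req#2 t=1s (window 0): ALLOW
  req#3 t=1s (window 0): ALLOW
  req#4 t=1s (window 0): DENY
  req#5 t=1s (window 0): DENY
  req#6 t=1s (window 0): DENY
  req#7 t=1s (window 0): DENY
  req#8 t=1s (window 0): DENY
  req#9 t=1s (window 0): DENY
  req#10 t=1s (window 0): DENY
  req#11 t=1s (window 0): DENY
  req#12 t=1s (window 0): DENY
  req#13 t=1s (window 0): DENY
  req#14 t=1s (window 0): DENY
  req#15 t=1s (window 0): DENY

Allowed counts by window: 3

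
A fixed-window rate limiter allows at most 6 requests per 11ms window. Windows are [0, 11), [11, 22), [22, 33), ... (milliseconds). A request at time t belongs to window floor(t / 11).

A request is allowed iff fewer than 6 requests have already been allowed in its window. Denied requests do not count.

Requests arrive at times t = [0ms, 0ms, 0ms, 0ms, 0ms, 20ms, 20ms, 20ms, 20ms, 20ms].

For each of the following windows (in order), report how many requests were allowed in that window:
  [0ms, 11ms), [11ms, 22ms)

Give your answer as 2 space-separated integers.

Answer: 5 5

Derivation:
Processing requests:
  req#1 t=0ms (window 0): ALLOW
  req#2 t=0ms (window 0): ALLOW
  req#3 t=0ms (window 0): ALLOW
  req#4 t=0ms (window 0): ALLOW
  req#5 t=0ms (window 0): ALLOW
  req#6 t=20ms (window 1): ALLOW
  req#7 t=20ms (window 1): ALLOW
  req#8 t=20ms (window 1): ALLOW
  req#9 t=20ms (window 1): ALLOW
  req#10 t=20ms (window 1): ALLOW

Allowed counts by window: 5 5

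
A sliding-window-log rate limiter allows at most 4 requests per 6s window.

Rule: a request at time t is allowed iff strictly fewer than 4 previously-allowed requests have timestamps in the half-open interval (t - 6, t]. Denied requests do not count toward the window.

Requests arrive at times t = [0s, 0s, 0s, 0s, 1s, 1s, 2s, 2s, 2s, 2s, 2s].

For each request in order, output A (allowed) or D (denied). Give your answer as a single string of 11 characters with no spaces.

Answer: AAAADDDDDDD

Derivation:
Tracking allowed requests in the window:
  req#1 t=0s: ALLOW
  req#2 t=0s: ALLOW
  req#3 t=0s: ALLOW
  req#4 t=0s: ALLOW
  req#5 t=1s: DENY
  req#6 t=1s: DENY
  req#7 t=2s: DENY
  req#8 t=2s: DENY
  req#9 t=2s: DENY
  req#10 t=2s: DENY
  req#11 t=2s: DENY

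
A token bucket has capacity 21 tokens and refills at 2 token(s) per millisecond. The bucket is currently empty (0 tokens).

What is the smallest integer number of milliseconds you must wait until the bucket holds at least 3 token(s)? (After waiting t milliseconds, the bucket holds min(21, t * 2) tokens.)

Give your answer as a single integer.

Need t * 2 >= 3, so t >= 3/2.
Smallest integer t = ceil(3/2) = 2.

Answer: 2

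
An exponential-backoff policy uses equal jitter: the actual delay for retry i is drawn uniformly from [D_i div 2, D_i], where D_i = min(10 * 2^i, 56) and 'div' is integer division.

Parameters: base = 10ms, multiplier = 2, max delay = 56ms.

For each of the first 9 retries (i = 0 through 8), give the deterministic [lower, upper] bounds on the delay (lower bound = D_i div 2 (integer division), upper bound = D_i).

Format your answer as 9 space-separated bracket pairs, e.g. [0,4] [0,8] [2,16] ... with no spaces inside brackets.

Computing bounds per retry:
  i=0: D_i=min(10*2^0,56)=10, bounds=[5,10]
  i=1: D_i=min(10*2^1,56)=20, bounds=[10,20]
  i=2: D_i=min(10*2^2,56)=40, bounds=[20,40]
  i=3: D_i=min(10*2^3,56)=56, bounds=[28,56]
  i=4: D_i=min(10*2^4,56)=56, bounds=[28,56]
  i=5: D_i=min(10*2^5,56)=56, bounds=[28,56]
  i=6: D_i=min(10*2^6,56)=56, bounds=[28,56]
  i=7: D_i=min(10*2^7,56)=56, bounds=[28,56]
  i=8: D_i=min(10*2^8,56)=56, bounds=[28,56]

Answer: [5,10] [10,20] [20,40] [28,56] [28,56] [28,56] [28,56] [28,56] [28,56]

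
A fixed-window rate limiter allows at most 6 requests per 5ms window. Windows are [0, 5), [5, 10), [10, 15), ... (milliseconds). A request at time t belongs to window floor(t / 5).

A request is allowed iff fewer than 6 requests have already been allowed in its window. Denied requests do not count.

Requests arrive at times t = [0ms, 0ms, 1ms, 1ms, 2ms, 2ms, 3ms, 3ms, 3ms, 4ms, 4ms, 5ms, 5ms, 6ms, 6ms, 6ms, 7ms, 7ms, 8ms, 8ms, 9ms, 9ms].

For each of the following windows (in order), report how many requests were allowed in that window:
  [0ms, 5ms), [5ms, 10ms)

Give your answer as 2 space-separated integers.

Processing requests:
  req#1 t=0ms (window 0): ALLOW
  req#2 t=0ms (window 0): ALLOW
  req#3 t=1ms (window 0): ALLOW
  req#4 t=1ms (window 0): ALLOW
  req#5 t=2ms (window 0): ALLOW
  req#6 t=2ms (window 0): ALLOW
  req#7 t=3ms (window 0): DENY
  req#8 t=3ms (window 0): DENY
  req#9 t=3ms (window 0): DENY
  req#10 t=4ms (window 0): DENY
  req#11 t=4ms (window 0): DENY
  req#12 t=5ms (window 1): ALLOW
  req#13 t=5ms (window 1): ALLOW
  req#14 t=6ms (window 1): ALLOW
  req#15 t=6ms (window 1): ALLOW
  req#16 t=6ms (window 1): ALLOW
  req#17 t=7ms (window 1): ALLOW
  req#18 t=7ms (window 1): DENY
  req#19 t=8ms (window 1): DENY
  req#20 t=8ms (window 1): DENY
  req#21 t=9ms (window 1): DENY
  req#22 t=9ms (window 1): DENY

Allowed counts by window: 6 6

Answer: 6 6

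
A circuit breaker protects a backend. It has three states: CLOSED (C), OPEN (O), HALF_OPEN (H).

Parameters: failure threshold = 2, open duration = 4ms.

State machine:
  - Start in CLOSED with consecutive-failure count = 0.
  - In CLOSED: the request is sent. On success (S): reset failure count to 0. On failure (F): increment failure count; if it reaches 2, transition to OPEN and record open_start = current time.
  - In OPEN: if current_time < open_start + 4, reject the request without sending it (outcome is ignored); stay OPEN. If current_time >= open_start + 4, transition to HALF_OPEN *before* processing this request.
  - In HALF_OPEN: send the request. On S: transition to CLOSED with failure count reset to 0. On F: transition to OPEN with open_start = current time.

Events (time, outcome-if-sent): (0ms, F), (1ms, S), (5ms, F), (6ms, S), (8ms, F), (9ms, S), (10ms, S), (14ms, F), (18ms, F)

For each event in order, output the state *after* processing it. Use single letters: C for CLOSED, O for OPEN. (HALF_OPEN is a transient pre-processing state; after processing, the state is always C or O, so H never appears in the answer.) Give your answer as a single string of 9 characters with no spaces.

State after each event:
  event#1 t=0ms outcome=F: state=CLOSED
  event#2 t=1ms outcome=S: state=CLOSED
  event#3 t=5ms outcome=F: state=CLOSED
  event#4 t=6ms outcome=S: state=CLOSED
  event#5 t=8ms outcome=F: state=CLOSED
  event#6 t=9ms outcome=S: state=CLOSED
  event#7 t=10ms outcome=S: state=CLOSED
  event#8 t=14ms outcome=F: state=CLOSED
  event#9 t=18ms outcome=F: state=OPEN

Answer: CCCCCCCCO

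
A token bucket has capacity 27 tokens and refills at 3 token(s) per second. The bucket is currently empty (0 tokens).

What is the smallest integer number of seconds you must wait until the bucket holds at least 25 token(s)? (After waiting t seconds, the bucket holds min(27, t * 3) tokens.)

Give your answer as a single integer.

Answer: 9

Derivation:
Need t * 3 >= 25, so t >= 25/3.
Smallest integer t = ceil(25/3) = 9.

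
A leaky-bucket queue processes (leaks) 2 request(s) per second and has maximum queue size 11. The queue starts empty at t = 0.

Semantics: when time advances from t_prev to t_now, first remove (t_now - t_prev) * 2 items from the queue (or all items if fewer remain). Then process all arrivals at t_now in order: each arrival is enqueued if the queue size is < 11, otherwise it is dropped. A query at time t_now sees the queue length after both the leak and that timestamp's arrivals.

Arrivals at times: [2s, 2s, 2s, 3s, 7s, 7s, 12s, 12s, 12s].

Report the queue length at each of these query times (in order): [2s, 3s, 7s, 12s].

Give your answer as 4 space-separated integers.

Answer: 3 2 2 3

Derivation:
Queue lengths at query times:
  query t=2s: backlog = 3
  query t=3s: backlog = 2
  query t=7s: backlog = 2
  query t=12s: backlog = 3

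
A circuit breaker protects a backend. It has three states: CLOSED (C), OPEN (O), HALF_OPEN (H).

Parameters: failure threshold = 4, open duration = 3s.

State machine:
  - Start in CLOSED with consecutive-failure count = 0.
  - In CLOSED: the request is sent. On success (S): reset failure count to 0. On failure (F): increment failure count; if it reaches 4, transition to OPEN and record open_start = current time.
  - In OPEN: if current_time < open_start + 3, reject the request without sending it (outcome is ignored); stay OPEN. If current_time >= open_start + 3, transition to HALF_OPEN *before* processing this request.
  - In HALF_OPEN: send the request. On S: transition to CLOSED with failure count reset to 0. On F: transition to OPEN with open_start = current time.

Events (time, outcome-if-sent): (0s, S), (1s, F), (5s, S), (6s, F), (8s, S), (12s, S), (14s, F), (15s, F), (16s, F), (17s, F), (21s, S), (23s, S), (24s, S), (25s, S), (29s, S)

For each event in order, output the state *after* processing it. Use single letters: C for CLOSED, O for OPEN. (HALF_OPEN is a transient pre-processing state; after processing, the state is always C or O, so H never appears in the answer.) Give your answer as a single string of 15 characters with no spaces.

Answer: CCCCCCCCCOCCCCC

Derivation:
State after each event:
  event#1 t=0s outcome=S: state=CLOSED
  event#2 t=1s outcome=F: state=CLOSED
  event#3 t=5s outcome=S: state=CLOSED
  event#4 t=6s outcome=F: state=CLOSED
  event#5 t=8s outcome=S: state=CLOSED
  event#6 t=12s outcome=S: state=CLOSED
  event#7 t=14s outcome=F: state=CLOSED
  event#8 t=15s outcome=F: state=CLOSED
  event#9 t=16s outcome=F: state=CLOSED
  event#10 t=17s outcome=F: state=OPEN
  event#11 t=21s outcome=S: state=CLOSED
  event#12 t=23s outcome=S: state=CLOSED
  event#13 t=24s outcome=S: state=CLOSED
  event#14 t=25s outcome=S: state=CLOSED
  event#15 t=29s outcome=S: state=CLOSED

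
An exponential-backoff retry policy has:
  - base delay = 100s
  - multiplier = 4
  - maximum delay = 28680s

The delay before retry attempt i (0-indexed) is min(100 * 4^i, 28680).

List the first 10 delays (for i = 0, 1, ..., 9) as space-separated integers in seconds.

Computing each delay:
  i=0: min(100*4^0, 28680) = 100
  i=1: min(100*4^1, 28680) = 400
  i=2: min(100*4^2, 28680) = 1600
  i=3: min(100*4^3, 28680) = 6400
  i=4: min(100*4^4, 28680) = 25600
  i=5: min(100*4^5, 28680) = 28680
  i=6: min(100*4^6, 28680) = 28680
  i=7: min(100*4^7, 28680) = 28680
  i=8: min(100*4^8, 28680) = 28680
  i=9: min(100*4^9, 28680) = 28680

Answer: 100 400 1600 6400 25600 28680 28680 28680 28680 28680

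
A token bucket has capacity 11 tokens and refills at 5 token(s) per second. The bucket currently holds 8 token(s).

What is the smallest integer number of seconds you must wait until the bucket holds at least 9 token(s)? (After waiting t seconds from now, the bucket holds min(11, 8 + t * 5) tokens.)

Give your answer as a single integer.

Answer: 1

Derivation:
Need 8 + t * 5 >= 9, so t >= 1/5.
Smallest integer t = ceil(1/5) = 1.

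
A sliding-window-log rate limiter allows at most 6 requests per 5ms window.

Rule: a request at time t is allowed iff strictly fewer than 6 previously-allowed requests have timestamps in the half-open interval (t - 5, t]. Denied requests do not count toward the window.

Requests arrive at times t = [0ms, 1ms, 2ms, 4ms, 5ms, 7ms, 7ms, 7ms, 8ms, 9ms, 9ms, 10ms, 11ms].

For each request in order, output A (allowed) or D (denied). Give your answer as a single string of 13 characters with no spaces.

Answer: AAAAAAAAAADAD

Derivation:
Tracking allowed requests in the window:
  req#1 t=0ms: ALLOW
  req#2 t=1ms: ALLOW
  req#3 t=2ms: ALLOW
  req#4 t=4ms: ALLOW
  req#5 t=5ms: ALLOW
  req#6 t=7ms: ALLOW
  req#7 t=7ms: ALLOW
  req#8 t=7ms: ALLOW
  req#9 t=8ms: ALLOW
  req#10 t=9ms: ALLOW
  req#11 t=9ms: DENY
  req#12 t=10ms: ALLOW
  req#13 t=11ms: DENY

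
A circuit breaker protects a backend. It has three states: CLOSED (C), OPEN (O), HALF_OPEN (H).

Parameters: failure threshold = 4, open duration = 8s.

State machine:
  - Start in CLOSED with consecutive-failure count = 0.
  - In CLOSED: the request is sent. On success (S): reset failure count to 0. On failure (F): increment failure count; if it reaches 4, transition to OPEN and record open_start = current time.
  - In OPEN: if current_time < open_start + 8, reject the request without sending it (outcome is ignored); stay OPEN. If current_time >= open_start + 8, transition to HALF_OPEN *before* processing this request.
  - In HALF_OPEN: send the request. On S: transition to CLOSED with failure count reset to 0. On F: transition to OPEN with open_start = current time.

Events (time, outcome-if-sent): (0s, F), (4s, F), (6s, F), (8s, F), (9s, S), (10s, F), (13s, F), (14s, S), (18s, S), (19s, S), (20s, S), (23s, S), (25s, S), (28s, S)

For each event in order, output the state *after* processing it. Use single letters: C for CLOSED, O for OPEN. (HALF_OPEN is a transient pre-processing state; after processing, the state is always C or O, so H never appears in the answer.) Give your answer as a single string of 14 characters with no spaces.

Answer: CCCOOOOOCCCCCC

Derivation:
State after each event:
  event#1 t=0s outcome=F: state=CLOSED
  event#2 t=4s outcome=F: state=CLOSED
  event#3 t=6s outcome=F: state=CLOSED
  event#4 t=8s outcome=F: state=OPEN
  event#5 t=9s outcome=S: state=OPEN
  event#6 t=10s outcome=F: state=OPEN
  event#7 t=13s outcome=F: state=OPEN
  event#8 t=14s outcome=S: state=OPEN
  event#9 t=18s outcome=S: state=CLOSED
  event#10 t=19s outcome=S: state=CLOSED
  event#11 t=20s outcome=S: state=CLOSED
  event#12 t=23s outcome=S: state=CLOSED
  event#13 t=25s outcome=S: state=CLOSED
  event#14 t=28s outcome=S: state=CLOSED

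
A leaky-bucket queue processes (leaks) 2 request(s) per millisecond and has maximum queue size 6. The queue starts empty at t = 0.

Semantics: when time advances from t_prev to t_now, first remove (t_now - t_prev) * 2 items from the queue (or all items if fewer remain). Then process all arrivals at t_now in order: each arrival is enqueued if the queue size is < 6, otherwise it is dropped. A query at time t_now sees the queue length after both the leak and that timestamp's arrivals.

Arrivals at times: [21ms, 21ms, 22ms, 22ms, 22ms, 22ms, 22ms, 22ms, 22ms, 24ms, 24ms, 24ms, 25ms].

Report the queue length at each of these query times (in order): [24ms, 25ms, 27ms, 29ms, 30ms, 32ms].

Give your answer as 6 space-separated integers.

Queue lengths at query times:
  query t=24ms: backlog = 5
  query t=25ms: backlog = 4
  query t=27ms: backlog = 0
  query t=29ms: backlog = 0
  query t=30ms: backlog = 0
  query t=32ms: backlog = 0

Answer: 5 4 0 0 0 0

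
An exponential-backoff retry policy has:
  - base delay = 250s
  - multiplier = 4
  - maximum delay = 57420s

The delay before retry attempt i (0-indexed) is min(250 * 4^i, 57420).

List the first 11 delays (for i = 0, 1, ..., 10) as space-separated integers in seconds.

Computing each delay:
  i=0: min(250*4^0, 57420) = 250
  i=1: min(250*4^1, 57420) = 1000
  i=2: min(250*4^2, 57420) = 4000
  i=3: min(250*4^3, 57420) = 16000
  i=4: min(250*4^4, 57420) = 57420
  i=5: min(250*4^5, 57420) = 57420
  i=6: min(250*4^6, 57420) = 57420
  i=7: min(250*4^7, 57420) = 57420
  i=8: min(250*4^8, 57420) = 57420
  i=9: min(250*4^9, 57420) = 57420
  i=10: min(250*4^10, 57420) = 57420

Answer: 250 1000 4000 16000 57420 57420 57420 57420 57420 57420 57420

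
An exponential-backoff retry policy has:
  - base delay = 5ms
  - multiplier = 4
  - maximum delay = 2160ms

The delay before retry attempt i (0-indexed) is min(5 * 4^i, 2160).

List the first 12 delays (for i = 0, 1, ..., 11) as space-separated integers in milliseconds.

Answer: 5 20 80 320 1280 2160 2160 2160 2160 2160 2160 2160

Derivation:
Computing each delay:
  i=0: min(5*4^0, 2160) = 5
  i=1: min(5*4^1, 2160) = 20
  i=2: min(5*4^2, 2160) = 80
  i=3: min(5*4^3, 2160) = 320
  i=4: min(5*4^4, 2160) = 1280
  i=5: min(5*4^5, 2160) = 2160
  i=6: min(5*4^6, 2160) = 2160
  i=7: min(5*4^7, 2160) = 2160
  i=8: min(5*4^8, 2160) = 2160
  i=9: min(5*4^9, 2160) = 2160
  i=10: min(5*4^10, 2160) = 2160
  i=11: min(5*4^11, 2160) = 2160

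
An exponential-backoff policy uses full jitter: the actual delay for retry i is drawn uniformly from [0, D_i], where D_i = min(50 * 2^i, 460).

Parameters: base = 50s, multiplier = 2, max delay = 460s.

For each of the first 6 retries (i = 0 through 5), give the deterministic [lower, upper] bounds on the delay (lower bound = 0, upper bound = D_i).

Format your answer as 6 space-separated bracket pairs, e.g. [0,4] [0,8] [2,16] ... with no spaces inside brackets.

Computing bounds per retry:
  i=0: D_i=min(50*2^0,460)=50, bounds=[0,50]
  i=1: D_i=min(50*2^1,460)=100, bounds=[0,100]
  i=2: D_i=min(50*2^2,460)=200, bounds=[0,200]
  i=3: D_i=min(50*2^3,460)=400, bounds=[0,400]
  i=4: D_i=min(50*2^4,460)=460, bounds=[0,460]
  i=5: D_i=min(50*2^5,460)=460, bounds=[0,460]

Answer: [0,50] [0,100] [0,200] [0,400] [0,460] [0,460]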